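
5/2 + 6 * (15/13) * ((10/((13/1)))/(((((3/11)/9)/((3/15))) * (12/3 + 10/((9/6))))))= 7835/1352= 5.80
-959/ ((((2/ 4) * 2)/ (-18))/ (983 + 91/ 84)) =33974493/ 2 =16987246.50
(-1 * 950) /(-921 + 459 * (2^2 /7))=6650 /4611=1.44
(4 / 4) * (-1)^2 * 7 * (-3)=-21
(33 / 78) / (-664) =-0.00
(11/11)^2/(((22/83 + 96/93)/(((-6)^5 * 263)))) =-2631005712/1669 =-1576396.47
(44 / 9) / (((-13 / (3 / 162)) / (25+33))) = -1276 / 3159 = -0.40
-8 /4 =-2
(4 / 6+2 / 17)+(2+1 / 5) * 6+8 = 5606 / 255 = 21.98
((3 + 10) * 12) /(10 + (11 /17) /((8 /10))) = 3536 /245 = 14.43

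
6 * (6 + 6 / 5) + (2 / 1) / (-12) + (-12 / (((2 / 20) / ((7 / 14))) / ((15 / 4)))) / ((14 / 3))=-544 / 105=-5.18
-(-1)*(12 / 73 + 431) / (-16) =-31475 / 1168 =-26.95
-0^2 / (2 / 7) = 0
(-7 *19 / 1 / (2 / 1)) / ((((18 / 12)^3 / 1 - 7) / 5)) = 2660 / 29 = 91.72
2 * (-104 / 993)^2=21632 / 986049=0.02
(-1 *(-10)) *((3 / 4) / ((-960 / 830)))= -415 / 64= -6.48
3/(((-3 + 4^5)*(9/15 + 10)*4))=15/216452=0.00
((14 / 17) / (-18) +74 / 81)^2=0.75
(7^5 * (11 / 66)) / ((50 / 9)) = 50421 / 100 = 504.21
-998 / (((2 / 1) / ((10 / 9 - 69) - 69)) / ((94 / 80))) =3611762 / 45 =80261.38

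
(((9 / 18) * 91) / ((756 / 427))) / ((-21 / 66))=-8723 / 108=-80.77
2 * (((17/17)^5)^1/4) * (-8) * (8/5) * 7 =-44.80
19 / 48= 0.40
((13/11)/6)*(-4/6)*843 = -3653/33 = -110.70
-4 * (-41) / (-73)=-164 / 73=-2.25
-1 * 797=-797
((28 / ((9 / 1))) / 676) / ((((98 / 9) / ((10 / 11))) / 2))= 10 / 13013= 0.00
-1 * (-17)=17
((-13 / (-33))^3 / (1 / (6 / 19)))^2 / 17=19307236 / 880637658417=0.00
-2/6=-1/3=-0.33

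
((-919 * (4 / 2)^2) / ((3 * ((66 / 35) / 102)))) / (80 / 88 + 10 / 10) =-312460 / 9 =-34717.78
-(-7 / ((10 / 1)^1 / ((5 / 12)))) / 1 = 7 / 24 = 0.29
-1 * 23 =-23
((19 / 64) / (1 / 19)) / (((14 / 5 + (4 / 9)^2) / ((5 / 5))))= 146205 / 77696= 1.88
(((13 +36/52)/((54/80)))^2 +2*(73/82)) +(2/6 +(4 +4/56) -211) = 14614624303/70717374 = 206.66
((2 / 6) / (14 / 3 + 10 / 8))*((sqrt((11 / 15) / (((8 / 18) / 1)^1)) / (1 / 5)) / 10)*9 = 9*sqrt(165) / 355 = 0.33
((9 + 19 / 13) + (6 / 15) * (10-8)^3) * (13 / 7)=888 / 35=25.37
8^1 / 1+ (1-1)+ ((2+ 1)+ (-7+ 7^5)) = 16811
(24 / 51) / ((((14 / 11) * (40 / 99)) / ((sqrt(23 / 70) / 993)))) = 363 * sqrt(1610) / 27572300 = 0.00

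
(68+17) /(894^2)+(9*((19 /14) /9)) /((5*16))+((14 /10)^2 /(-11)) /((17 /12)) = -22745383123 /209239984800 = -0.11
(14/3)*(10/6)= 70/9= 7.78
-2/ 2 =-1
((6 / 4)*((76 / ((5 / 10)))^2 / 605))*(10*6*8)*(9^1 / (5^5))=29942784 / 378125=79.19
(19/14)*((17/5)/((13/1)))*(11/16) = 3553/14560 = 0.24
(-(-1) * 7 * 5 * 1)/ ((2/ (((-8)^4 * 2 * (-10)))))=-1433600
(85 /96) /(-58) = -85 /5568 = -0.02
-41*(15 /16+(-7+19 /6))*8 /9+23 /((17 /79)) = 195001 /918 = 212.42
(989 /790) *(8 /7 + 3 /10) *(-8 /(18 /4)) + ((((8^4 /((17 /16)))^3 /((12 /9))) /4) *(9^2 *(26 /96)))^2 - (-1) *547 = 166787709638390050591399059473945111 /3003317022825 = 55534500144611802480602.17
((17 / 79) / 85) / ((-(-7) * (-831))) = -1 / 2297715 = -0.00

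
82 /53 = 1.55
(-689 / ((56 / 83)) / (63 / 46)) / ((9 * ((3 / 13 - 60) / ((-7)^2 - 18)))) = 530066303 / 12335652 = 42.97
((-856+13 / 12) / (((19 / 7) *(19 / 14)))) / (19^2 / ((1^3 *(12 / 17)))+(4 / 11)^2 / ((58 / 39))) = -3527885438 / 7775390197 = -0.45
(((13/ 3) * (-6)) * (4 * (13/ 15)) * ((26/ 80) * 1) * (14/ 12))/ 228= -15379/ 102600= -0.15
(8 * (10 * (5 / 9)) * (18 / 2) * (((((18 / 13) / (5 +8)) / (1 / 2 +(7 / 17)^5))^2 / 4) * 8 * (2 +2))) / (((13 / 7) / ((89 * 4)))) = 20834938920623695257600 / 784385403987728413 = 26562.12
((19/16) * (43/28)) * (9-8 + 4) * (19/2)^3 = 28019015/3584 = 7817.81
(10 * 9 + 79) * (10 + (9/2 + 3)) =2957.50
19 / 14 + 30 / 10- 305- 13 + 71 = -3397 / 14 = -242.64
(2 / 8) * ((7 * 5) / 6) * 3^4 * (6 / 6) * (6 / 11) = 2835 / 44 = 64.43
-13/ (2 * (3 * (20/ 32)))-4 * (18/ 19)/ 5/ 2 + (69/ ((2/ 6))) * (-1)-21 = -66076/ 285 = -231.85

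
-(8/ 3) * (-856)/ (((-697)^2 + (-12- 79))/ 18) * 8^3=3506176/ 80953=43.31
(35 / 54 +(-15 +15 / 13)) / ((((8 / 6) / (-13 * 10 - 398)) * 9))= 203830 / 351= 580.71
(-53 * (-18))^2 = 910116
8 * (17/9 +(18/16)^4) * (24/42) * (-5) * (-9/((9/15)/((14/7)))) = 459575/192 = 2393.62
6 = 6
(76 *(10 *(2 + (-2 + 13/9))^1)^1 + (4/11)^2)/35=1195624/38115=31.37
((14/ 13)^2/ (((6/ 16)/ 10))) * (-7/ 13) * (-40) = 4390400/ 6591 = 666.12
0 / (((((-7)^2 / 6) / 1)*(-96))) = 0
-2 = -2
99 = 99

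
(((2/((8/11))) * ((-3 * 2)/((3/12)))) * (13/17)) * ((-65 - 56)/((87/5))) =173030/493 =350.97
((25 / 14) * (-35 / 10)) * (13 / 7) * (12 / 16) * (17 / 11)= -16575 / 1232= -13.45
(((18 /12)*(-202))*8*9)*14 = -305424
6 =6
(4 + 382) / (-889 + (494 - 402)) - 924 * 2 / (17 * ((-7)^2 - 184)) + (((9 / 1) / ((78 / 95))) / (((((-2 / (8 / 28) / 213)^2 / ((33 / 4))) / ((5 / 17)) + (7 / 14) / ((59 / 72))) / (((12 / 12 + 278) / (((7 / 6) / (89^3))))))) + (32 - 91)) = 45285091417990899153746831 / 14963165962093440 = 3026437822.90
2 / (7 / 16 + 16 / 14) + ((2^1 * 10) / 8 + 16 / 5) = 12329 / 1770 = 6.97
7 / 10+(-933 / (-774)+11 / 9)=6052 / 1935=3.13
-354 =-354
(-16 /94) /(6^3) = -1 /1269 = -0.00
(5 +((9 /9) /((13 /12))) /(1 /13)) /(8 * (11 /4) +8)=17 /30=0.57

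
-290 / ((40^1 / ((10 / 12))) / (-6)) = 145 / 4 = 36.25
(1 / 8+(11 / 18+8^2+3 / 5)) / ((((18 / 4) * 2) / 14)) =101.63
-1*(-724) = 724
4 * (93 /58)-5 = 41 /29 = 1.41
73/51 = 1.43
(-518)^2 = 268324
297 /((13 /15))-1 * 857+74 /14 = -46321 /91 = -509.02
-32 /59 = -0.54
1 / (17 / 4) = 4 / 17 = 0.24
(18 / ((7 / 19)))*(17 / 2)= 2907 / 7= 415.29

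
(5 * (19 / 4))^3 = 857375 / 64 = 13396.48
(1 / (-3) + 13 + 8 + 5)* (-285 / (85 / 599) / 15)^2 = 9973591397 / 21675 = 460142.63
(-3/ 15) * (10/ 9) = -2/ 9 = -0.22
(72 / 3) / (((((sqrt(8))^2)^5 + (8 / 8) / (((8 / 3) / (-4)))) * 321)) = 16 / 7012031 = 0.00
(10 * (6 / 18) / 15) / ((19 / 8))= 16 / 171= 0.09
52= 52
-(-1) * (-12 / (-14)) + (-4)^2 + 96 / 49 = 922 / 49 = 18.82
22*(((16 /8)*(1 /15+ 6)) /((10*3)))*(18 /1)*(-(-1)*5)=4004 /5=800.80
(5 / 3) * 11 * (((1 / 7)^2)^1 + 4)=10835 / 147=73.71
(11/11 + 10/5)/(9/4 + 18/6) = 4/7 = 0.57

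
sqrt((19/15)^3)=19 * sqrt(285)/225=1.43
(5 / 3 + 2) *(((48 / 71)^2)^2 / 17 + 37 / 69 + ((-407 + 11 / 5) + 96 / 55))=-659882304847669 / 447118527195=-1475.86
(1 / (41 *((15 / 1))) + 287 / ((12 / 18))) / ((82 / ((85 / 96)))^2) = 765152065 / 15244222464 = 0.05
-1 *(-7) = 7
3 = 3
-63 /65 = -0.97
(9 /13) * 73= 657 /13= 50.54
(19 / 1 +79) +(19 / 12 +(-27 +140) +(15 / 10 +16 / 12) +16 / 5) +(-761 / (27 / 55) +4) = -716887 / 540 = -1327.57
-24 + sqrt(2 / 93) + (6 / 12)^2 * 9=-87 / 4 + sqrt(186) / 93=-21.60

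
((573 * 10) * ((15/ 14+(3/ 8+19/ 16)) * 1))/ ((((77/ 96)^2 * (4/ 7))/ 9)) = 2190693600/ 5929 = 369487.87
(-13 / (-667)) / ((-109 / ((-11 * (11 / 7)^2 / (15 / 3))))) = 17303 / 17812235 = 0.00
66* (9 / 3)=198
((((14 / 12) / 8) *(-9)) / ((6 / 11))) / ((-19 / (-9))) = -693 / 608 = -1.14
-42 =-42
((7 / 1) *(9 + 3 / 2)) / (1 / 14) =1029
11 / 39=0.28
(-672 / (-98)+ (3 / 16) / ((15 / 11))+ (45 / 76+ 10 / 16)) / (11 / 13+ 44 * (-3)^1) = -103259 / 1649200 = -0.06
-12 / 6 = -2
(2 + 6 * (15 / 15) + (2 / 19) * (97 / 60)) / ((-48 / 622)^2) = 450429697 / 328320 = 1371.92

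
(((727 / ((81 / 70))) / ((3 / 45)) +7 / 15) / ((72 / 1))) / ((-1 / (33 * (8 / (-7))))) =1999349 / 405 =4936.66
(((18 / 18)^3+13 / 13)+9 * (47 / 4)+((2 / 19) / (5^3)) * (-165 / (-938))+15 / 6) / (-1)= -98243907 / 891100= -110.25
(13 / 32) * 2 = 13 / 16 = 0.81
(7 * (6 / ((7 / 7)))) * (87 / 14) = 261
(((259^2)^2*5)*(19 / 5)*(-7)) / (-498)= 598481454613 / 498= 1201769989.18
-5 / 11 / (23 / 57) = -285 / 253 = -1.13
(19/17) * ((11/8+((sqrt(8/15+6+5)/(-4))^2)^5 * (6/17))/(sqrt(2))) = 61884320349767 * sqrt(2)/76706611200000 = 1.14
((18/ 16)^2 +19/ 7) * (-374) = -1488.49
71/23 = 3.09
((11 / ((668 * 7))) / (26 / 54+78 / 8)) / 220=27 / 25834900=0.00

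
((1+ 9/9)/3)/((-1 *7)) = -2/21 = -0.10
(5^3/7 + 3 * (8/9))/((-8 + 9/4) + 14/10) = -8620/1827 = -4.72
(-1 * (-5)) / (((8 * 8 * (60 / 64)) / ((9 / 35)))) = 3 / 140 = 0.02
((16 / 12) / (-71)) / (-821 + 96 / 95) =380 / 16592487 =0.00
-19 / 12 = -1.58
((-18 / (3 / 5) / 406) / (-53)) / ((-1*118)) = -15 / 1269562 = -0.00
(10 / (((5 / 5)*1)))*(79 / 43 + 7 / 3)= 41.71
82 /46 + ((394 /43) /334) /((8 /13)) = 1.83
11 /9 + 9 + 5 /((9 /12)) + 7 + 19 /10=2321 /90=25.79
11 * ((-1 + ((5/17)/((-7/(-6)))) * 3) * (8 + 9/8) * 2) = -23287/476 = -48.92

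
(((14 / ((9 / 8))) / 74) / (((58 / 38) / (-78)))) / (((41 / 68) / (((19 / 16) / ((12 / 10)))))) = -5584670 / 395937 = -14.10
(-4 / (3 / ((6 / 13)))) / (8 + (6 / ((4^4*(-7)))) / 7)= -50176 / 652249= -0.08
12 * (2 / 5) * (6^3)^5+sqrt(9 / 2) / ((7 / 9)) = 27 * sqrt(2) / 14+11284439629824 / 5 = 2256887925967.53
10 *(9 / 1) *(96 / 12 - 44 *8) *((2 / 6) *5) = -51600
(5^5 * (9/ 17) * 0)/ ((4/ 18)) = 0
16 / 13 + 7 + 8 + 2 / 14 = 1490 / 91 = 16.37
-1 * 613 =-613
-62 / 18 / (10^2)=-31 / 900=-0.03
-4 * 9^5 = -236196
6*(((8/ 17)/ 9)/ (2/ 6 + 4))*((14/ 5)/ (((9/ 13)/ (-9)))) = -224/ 85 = -2.64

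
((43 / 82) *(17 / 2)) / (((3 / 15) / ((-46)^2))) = 1933495 / 41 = 47158.41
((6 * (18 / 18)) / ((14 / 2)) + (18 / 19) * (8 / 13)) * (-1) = -2490 / 1729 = -1.44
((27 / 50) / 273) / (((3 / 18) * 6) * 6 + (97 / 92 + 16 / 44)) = 4554 / 17078425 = 0.00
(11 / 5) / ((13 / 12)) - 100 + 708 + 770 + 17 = 1397.03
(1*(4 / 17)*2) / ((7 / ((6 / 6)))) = 8 / 119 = 0.07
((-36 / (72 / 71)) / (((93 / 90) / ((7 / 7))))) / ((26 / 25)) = -26625 / 806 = -33.03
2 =2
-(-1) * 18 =18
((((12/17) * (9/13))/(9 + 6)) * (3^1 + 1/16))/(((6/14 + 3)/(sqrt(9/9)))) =0.03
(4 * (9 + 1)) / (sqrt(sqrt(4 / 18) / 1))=20 * 2^(3 / 4) * sqrt(3)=58.26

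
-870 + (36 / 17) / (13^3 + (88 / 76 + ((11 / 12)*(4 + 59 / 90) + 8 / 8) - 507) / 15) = -9849608473890 / 11321401787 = -870.00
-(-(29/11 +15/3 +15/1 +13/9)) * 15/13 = 11920/429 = 27.79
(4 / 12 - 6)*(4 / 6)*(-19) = 646 / 9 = 71.78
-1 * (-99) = 99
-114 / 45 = -38 / 15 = -2.53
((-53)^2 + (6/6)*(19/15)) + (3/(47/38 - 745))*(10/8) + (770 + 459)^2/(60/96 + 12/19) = 65039887324573/53982330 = 1204836.61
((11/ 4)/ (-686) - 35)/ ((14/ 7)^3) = -96051/ 21952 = -4.38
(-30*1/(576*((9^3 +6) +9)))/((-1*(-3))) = -5/214272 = -0.00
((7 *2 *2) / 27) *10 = 280 / 27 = 10.37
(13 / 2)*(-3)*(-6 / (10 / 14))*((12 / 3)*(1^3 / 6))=546 / 5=109.20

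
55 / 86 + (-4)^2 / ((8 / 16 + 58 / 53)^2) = 17031591 / 2456246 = 6.93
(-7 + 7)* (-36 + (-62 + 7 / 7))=0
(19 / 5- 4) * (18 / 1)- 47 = -253 / 5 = -50.60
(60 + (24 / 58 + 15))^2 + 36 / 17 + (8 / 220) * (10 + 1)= 406732339 / 71485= 5689.76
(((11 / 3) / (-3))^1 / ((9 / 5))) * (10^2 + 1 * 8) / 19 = -3.86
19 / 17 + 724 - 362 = 6173 / 17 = 363.12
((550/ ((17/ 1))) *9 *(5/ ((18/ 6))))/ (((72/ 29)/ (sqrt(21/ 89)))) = 39875 *sqrt(1869)/ 18156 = 94.95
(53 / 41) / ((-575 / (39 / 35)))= -2067 / 825125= -0.00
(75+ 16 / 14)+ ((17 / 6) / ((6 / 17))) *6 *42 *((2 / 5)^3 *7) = 859641 / 875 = 982.45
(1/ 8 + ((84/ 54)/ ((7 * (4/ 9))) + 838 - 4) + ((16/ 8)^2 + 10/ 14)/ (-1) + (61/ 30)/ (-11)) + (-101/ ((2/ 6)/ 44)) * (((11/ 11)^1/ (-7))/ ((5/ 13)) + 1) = -69765589/ 9240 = -7550.39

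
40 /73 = 0.55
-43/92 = -0.47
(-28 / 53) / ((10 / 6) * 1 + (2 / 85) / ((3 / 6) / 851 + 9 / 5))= -21881244 / 69571351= -0.31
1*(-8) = -8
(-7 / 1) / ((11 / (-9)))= 63 / 11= 5.73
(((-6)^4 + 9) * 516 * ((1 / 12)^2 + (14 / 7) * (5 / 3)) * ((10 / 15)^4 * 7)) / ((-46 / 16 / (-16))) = 10748541440 / 621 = 17308440.32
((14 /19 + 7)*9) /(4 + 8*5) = 1323 /836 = 1.58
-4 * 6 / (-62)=12 / 31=0.39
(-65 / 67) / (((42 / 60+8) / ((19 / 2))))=-6175 / 5829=-1.06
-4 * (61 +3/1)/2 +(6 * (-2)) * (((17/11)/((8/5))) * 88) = -1148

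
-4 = -4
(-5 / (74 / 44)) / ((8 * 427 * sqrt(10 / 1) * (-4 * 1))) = 11 * sqrt(10) / 505568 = 0.00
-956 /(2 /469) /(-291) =224182 /291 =770.38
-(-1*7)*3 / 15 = 7 / 5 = 1.40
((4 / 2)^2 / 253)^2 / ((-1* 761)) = -16 / 48710849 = -0.00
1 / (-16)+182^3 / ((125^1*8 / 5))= 12057111 / 400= 30142.78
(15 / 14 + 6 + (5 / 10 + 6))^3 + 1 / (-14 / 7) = 1714407 / 686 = 2499.14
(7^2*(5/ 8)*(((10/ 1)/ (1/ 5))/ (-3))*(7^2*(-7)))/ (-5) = -420175/ 12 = -35014.58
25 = 25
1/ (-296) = -1/ 296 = -0.00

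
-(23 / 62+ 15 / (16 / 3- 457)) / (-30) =1135 / 100812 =0.01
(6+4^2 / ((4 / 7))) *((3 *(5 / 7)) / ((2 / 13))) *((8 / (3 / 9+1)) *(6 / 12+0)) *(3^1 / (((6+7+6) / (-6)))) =-1345.94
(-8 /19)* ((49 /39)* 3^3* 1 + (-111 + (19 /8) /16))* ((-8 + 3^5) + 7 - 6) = 7552531 /988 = 7644.26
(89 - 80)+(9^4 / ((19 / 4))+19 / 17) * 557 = 248708420 / 323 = 769995.11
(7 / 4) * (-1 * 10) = -35 / 2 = -17.50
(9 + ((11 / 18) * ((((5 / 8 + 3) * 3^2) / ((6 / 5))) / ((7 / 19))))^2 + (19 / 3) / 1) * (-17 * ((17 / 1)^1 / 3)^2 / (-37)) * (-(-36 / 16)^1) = 4546083958769 / 66834432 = 68020.09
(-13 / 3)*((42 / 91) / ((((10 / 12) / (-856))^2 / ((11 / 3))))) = -193442304 / 25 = -7737692.16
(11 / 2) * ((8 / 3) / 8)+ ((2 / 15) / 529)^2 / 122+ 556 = 4285072308529 / 7681635450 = 557.83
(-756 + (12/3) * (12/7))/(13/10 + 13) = -52440/1001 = -52.39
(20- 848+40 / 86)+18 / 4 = -70781 / 86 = -823.03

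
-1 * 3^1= -3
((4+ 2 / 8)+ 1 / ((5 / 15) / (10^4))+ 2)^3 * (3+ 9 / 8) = 57059647425515625 / 512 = 111444623877960.21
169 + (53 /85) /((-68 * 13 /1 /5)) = 2539679 /15028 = 169.00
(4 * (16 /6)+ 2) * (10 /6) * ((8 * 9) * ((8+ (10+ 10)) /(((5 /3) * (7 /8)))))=29184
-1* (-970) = 970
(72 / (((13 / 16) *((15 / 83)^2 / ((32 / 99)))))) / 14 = 14108672 / 225225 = 62.64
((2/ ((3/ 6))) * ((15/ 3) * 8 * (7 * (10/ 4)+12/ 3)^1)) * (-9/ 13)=-2381.54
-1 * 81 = -81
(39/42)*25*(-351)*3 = -342225/14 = -24444.64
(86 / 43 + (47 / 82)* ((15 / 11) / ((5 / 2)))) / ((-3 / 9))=-3129 / 451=-6.94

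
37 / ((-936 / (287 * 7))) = -74333 / 936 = -79.42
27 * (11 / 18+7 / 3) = 159 / 2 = 79.50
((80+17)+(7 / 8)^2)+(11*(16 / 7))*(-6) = -23785 / 448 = -53.09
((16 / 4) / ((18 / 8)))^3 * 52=292.17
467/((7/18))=8406/7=1200.86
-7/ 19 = -0.37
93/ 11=8.45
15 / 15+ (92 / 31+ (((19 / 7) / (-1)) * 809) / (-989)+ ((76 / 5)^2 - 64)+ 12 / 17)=15864602746 / 91210525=173.93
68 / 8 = 17 / 2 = 8.50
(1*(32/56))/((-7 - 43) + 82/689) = -0.01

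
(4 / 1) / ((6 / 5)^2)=25 / 9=2.78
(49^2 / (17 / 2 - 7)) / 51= 4802 / 153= 31.39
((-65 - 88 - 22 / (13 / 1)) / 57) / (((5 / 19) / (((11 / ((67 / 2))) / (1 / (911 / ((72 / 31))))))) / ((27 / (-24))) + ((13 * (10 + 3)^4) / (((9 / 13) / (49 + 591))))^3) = -151806756123 / 2261986312816697405559404970013478560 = -0.00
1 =1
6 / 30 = 1 / 5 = 0.20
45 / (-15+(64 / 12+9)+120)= 135 / 358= 0.38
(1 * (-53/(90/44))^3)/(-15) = 1159.76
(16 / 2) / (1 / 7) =56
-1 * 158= -158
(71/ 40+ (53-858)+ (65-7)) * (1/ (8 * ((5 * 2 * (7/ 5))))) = -29809/ 4480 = -6.65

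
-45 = -45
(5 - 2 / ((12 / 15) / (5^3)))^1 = -615 / 2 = -307.50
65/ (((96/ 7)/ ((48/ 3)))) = 455/ 6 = 75.83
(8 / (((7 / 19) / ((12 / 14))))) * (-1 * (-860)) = 784320 / 49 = 16006.53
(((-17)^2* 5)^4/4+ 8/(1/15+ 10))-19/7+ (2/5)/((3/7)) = 69125396391846827/63420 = 1089962100155.26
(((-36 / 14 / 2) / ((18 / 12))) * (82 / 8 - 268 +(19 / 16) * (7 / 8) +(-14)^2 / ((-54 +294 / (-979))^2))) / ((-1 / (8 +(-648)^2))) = -76137767603374867 / 824245800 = -92372648.55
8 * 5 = 40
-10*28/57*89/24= -3115/171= -18.22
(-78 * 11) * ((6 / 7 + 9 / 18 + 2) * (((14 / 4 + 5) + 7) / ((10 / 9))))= -5625477 / 140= -40181.98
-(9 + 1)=-10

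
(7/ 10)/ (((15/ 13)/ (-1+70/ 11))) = 5369/ 1650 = 3.25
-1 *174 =-174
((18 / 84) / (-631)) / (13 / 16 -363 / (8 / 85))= 24 / 272515649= 0.00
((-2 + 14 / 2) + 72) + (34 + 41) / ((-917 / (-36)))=79.94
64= 64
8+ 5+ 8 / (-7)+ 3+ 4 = 132 / 7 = 18.86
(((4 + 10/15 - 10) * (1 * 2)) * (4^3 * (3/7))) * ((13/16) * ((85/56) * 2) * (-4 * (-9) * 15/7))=-55668.80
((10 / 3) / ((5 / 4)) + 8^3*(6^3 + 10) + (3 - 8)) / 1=347129 / 3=115709.67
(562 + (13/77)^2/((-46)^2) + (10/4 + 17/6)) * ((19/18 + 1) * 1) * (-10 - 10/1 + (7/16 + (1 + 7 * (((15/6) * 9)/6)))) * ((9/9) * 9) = 32392335396695/401464448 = 80685.44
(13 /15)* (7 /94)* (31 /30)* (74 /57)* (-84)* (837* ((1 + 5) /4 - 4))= 67949427 /4465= 15218.24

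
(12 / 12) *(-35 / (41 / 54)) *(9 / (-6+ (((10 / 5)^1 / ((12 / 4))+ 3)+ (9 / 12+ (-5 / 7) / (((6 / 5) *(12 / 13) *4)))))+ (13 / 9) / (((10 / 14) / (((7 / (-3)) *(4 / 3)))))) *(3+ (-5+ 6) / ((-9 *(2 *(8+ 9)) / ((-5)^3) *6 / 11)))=9583104538 / 4842909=1978.79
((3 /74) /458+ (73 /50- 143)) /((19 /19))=-119926767 /847300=-141.54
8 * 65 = 520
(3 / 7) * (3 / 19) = 9 / 133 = 0.07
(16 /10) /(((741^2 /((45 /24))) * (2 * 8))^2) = 5 /68605711828992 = 0.00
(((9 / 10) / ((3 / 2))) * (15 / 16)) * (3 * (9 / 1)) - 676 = -10573 / 16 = -660.81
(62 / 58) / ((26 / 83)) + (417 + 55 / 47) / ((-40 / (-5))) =55.68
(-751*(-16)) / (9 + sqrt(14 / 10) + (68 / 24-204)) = -415633440 / 6646793-432576*sqrt(35) / 6646793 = -62.92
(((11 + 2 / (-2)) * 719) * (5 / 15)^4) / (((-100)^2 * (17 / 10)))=719 / 137700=0.01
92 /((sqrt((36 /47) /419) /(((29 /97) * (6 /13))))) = 2668 * sqrt(19693) /1261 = 296.91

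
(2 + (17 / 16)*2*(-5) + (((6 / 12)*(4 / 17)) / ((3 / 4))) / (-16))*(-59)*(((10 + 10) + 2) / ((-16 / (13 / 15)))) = -29723551 / 48960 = -607.10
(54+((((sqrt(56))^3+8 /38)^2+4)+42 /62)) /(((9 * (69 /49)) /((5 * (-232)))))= -111746065097240 /6949611- 50928640 * sqrt(14) /11799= -16095620.82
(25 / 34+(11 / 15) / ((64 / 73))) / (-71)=-0.02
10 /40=1 /4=0.25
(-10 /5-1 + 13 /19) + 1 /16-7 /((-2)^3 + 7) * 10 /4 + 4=5851 /304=19.25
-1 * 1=-1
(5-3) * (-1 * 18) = -36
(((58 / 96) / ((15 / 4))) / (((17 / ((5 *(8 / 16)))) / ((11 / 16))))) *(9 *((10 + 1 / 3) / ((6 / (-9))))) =-9889 / 4352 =-2.27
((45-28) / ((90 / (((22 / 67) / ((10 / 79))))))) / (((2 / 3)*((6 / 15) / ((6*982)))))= 7253543 / 670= 10826.18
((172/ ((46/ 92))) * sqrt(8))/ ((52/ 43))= 7396 * sqrt(2)/ 13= 804.58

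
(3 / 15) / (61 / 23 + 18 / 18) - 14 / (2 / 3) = -8797 / 420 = -20.95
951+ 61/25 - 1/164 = 3909079/4100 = 953.43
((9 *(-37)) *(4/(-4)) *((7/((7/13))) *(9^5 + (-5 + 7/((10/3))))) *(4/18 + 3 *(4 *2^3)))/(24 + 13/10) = 245954167706/253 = 972150860.50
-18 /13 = -1.38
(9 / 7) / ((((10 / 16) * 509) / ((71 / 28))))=1278 / 124705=0.01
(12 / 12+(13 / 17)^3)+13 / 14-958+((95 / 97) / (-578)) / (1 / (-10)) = -6375672409 / 6671854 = -955.61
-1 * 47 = -47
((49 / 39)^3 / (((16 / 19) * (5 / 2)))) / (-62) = -2235331 / 147111120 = -0.02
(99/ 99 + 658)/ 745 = 659/ 745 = 0.88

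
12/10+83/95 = 197/95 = 2.07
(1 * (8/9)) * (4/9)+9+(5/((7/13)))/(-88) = 463511/49896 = 9.29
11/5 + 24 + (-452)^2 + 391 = 1023606/5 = 204721.20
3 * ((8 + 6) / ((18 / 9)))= 21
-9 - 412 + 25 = -396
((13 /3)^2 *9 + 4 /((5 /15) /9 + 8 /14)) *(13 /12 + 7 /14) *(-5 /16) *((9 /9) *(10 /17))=-1918145 /37536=-51.10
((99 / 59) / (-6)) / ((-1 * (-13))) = -0.02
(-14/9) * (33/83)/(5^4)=-154/155625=-0.00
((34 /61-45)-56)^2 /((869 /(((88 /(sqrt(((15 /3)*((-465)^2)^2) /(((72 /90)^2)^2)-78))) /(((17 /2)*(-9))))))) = -9610273024*sqrt(146103908183157) /6571129488078735230139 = -0.00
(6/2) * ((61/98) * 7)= 183/14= 13.07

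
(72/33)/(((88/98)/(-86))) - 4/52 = -328813/1573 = -209.04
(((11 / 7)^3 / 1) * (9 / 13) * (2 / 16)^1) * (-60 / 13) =-179685 / 115934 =-1.55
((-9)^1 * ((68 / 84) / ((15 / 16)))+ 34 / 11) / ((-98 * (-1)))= -901 / 18865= -0.05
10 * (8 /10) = 8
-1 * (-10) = 10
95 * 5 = 475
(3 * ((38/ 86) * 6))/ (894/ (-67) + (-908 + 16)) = -11457/ 1304147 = -0.01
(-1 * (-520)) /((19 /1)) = 520 /19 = 27.37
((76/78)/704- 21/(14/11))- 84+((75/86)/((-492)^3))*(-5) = -49064640713345/488212103808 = -100.50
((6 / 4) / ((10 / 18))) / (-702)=-1 / 260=-0.00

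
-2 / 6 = -1 / 3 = -0.33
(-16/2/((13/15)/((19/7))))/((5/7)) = -456/13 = -35.08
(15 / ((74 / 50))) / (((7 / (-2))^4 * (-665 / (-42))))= 0.00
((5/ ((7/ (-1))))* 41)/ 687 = -205/ 4809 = -0.04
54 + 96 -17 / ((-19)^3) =1028867 / 6859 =150.00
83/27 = 3.07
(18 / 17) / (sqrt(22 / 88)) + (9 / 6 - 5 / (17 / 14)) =-1 / 2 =-0.50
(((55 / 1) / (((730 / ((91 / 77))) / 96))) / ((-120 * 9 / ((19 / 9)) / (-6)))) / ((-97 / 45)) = -988 / 21243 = -0.05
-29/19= -1.53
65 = 65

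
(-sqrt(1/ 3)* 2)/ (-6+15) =-2* sqrt(3)/ 27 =-0.13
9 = 9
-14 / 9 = -1.56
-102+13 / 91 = -713 / 7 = -101.86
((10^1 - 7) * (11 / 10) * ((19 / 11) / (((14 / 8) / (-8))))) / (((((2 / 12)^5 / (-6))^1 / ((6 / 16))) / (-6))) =-95738112 / 35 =-2735374.63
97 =97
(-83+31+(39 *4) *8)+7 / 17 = 20339 / 17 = 1196.41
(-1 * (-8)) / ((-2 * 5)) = -4 / 5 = -0.80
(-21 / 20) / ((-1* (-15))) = -7 / 100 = -0.07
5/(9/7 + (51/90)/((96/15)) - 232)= -6720/309961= -0.02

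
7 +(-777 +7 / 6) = -4613 / 6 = -768.83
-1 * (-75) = 75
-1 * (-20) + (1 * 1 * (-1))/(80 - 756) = 13521/676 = 20.00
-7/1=-7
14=14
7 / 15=0.47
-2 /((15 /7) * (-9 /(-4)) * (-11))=56 /1485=0.04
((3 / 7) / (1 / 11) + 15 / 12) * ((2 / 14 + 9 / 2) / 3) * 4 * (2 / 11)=10855 / 1617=6.71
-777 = -777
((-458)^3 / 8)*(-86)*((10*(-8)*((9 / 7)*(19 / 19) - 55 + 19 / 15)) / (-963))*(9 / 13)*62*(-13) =5641981358710976 / 2247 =2510895130712.49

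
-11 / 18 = -0.61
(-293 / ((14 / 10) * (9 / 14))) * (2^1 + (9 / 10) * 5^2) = -71785 / 9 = -7976.11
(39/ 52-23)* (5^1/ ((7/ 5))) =-2225/ 28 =-79.46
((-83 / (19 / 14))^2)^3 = 2461709311135326784 / 47045881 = 52325713937.32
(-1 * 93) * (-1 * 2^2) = 372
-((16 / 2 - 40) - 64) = 96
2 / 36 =1 / 18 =0.06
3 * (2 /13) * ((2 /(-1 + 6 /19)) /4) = -0.34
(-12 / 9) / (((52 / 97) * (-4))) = 97 / 156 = 0.62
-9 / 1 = -9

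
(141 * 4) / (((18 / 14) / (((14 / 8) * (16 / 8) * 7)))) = 32242 / 3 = 10747.33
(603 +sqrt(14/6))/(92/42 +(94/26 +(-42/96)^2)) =23296 * sqrt(21)/419137 +42142464/419137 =100.80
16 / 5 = 3.20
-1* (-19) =19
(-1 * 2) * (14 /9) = -3.11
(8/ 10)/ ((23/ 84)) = 336/ 115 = 2.92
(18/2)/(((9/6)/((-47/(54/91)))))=-4277/9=-475.22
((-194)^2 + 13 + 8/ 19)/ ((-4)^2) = 715339/ 304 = 2353.09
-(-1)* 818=818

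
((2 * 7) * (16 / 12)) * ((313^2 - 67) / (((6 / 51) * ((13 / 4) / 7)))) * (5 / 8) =20910863.08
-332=-332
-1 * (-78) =78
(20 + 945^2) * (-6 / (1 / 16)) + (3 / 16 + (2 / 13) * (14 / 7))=-17832322457 / 208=-85732319.50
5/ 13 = 0.38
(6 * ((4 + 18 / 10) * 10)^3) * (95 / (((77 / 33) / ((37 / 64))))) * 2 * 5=3857730075 / 14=275552148.21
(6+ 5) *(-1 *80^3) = -5632000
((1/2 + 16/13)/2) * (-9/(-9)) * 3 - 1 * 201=-10317/52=-198.40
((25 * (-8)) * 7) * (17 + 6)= -32200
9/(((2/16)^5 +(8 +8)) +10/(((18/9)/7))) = 0.18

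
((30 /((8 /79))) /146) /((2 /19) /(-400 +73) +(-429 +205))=-7362405 /812760976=-0.01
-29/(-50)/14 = 29/700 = 0.04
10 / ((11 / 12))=120 / 11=10.91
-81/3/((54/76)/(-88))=3344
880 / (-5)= -176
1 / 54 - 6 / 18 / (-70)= 22 / 945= 0.02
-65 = -65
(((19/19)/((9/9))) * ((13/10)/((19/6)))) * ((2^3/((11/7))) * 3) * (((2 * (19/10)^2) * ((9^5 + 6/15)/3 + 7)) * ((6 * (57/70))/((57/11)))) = 2626269984/3125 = 840406.39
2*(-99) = -198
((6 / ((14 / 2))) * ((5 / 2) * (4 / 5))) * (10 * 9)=1080 / 7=154.29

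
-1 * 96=-96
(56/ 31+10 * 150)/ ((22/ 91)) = 2118298/ 341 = 6212.02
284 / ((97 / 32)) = 9088 / 97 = 93.69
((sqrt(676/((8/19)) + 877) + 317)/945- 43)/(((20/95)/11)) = -2226.47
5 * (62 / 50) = 31 / 5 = 6.20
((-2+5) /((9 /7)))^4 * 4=9604 /81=118.57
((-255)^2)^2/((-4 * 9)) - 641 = -469808189/4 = -117452047.25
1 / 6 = 0.17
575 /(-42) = -575 /42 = -13.69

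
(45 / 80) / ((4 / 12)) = 1.69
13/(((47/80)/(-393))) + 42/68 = -13895493/1598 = -8695.55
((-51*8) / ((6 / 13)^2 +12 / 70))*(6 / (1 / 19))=-45853080 / 379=-120984.38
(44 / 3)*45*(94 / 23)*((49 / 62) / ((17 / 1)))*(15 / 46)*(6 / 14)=4885650 / 278783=17.52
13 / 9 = 1.44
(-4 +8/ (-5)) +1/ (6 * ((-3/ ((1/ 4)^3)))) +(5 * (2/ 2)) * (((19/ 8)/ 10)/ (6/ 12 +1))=-27701/ 5760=-4.81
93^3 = 804357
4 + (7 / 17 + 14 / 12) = 569 / 102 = 5.58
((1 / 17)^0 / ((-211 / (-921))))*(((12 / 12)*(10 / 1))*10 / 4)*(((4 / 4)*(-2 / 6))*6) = -46050 / 211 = -218.25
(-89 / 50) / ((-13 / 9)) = 801 / 650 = 1.23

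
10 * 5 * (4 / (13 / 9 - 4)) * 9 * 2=-32400 / 23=-1408.70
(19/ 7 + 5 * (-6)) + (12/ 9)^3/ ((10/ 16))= -22201/ 945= -23.49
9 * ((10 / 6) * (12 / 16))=45 / 4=11.25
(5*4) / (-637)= -20 / 637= -0.03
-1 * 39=-39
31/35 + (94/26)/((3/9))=11.73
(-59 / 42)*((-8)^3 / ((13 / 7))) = 387.28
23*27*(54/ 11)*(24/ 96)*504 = 4225284/ 11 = 384116.73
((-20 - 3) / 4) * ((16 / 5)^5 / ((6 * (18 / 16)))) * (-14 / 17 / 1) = 337641472 / 1434375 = 235.39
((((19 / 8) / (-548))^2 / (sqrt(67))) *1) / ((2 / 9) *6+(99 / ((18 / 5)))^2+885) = 1083 *sqrt(67) / 6345481178368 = 0.00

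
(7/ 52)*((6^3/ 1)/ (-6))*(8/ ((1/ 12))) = -6048/ 13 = -465.23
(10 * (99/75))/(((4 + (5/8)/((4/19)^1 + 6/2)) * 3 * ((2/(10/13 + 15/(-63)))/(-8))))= -1245376/558831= -2.23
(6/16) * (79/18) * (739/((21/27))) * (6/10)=525429/560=938.27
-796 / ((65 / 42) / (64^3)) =-8763998208 / 65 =-134830741.66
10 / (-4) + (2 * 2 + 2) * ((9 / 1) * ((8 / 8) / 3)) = 15.50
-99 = -99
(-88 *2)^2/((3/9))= 92928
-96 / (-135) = 32 / 45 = 0.71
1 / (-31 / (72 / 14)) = -36 / 217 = -0.17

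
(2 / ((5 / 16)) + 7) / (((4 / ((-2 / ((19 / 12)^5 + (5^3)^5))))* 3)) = -2778624 / 37968750012380495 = -0.00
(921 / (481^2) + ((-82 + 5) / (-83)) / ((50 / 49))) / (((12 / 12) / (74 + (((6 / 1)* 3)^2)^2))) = 1842045873503 / 19202963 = 95925.09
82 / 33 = 2.48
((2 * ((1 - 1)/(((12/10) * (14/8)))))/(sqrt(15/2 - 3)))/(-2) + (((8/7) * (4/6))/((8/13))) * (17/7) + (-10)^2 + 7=16171/147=110.01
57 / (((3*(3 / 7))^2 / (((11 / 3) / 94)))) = 1.35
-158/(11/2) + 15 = -151/11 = -13.73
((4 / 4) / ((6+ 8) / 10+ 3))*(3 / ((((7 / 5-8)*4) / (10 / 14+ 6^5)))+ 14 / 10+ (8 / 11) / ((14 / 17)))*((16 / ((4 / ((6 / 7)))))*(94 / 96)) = -63798223 / 94864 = -672.52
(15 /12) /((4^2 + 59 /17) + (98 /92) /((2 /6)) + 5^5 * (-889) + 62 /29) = -56695 /126003512482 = -0.00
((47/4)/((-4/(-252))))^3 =25960629681/64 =405634838.77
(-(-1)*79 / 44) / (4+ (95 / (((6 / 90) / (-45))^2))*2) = 79 / 3809025176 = 0.00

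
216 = 216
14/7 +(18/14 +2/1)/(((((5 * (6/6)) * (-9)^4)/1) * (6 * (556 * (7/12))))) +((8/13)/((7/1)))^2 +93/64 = 8363745853699/2416671391680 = 3.46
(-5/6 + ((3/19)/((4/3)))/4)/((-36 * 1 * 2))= 733/65664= 0.01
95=95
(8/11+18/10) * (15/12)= 139/44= 3.16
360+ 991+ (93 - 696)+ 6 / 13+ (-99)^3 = -12604157 / 13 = -969550.54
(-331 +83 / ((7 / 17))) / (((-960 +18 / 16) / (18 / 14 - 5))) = -62816 / 125293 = -0.50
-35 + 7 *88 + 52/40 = 5823/10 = 582.30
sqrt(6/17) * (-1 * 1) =-sqrt(102)/17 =-0.59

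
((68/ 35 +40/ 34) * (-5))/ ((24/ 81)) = -6264/ 119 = -52.64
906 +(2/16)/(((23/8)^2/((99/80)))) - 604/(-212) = 254819257/280370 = 908.87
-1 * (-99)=99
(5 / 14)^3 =125 / 2744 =0.05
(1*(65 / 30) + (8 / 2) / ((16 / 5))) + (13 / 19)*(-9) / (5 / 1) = 2491 / 1140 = 2.19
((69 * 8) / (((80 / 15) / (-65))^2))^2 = 6883932875625 / 1024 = 6722590698.85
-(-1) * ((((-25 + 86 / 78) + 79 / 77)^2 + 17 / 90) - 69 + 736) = 35780232979 / 30060030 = 1190.29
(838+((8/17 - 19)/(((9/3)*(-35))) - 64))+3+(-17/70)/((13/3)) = 12022053/15470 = 777.12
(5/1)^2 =25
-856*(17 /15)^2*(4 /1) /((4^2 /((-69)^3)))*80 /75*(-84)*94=-95065348906752 /125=-760522791254.02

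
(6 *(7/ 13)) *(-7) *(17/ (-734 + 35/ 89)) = 444822/ 848783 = 0.52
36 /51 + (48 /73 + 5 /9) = 21433 /11169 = 1.92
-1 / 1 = -1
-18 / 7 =-2.57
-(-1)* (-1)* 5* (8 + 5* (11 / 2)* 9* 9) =-22355 / 2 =-11177.50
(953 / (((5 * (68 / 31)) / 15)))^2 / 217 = 253390311 / 32368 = 7828.42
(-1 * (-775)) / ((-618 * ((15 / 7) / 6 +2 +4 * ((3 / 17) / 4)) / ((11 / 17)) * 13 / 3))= -59675 / 807417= -0.07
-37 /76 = -0.49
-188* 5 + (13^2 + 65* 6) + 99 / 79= -30000 / 79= -379.75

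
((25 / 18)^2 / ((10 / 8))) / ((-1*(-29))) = 125 / 2349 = 0.05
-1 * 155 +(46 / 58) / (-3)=-155.26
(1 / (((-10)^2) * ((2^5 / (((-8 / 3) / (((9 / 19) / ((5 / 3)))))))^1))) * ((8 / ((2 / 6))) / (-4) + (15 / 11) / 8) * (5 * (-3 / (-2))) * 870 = 157035 / 1408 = 111.53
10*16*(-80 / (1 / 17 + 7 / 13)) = -707200 / 33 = -21430.30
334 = 334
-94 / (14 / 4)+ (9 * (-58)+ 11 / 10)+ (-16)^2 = -20423 / 70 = -291.76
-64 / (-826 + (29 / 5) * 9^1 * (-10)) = 16 / 337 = 0.05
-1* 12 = -12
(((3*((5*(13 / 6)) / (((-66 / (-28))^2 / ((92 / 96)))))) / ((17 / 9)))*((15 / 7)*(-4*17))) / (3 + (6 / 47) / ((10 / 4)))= -12296375 / 86757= -141.73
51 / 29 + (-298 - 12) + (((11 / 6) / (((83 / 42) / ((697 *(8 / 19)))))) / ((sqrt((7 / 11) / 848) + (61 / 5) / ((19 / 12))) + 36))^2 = -269.48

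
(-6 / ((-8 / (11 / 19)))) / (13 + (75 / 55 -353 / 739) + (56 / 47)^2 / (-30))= 8888695695 / 283289953868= 0.03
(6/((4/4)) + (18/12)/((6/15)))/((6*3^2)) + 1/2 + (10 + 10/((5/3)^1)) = 1201/72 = 16.68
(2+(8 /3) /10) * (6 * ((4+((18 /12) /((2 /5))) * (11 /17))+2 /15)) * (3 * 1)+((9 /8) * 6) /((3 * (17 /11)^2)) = 7762021 /28900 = 268.58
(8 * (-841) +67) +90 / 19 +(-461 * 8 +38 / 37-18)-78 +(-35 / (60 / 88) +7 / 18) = -132742745 / 12654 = -10490.18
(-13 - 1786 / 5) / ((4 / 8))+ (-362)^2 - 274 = 650148 / 5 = 130029.60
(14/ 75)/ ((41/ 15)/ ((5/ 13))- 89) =-7/ 3071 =-0.00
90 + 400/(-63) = 5270/63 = 83.65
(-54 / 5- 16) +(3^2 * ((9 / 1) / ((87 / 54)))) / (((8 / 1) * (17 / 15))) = -209573 / 9860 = -21.25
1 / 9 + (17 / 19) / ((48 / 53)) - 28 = -73601 / 2736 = -26.90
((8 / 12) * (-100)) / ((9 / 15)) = -1000 / 9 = -111.11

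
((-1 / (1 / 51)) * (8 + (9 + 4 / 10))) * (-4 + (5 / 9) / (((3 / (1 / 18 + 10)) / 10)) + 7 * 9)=-68881.23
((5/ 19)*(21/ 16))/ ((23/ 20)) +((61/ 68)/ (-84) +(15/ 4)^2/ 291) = 40917923/ 121062984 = 0.34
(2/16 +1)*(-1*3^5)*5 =-10935/8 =-1366.88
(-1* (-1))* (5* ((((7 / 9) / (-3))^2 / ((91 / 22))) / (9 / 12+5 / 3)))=3080 / 91611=0.03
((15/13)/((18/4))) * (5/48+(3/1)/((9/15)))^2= 6.68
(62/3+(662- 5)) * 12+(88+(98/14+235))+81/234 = 220021/26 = 8462.35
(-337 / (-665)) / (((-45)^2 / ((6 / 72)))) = 337 / 16159500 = 0.00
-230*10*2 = -4600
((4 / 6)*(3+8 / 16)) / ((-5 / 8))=-56 / 15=-3.73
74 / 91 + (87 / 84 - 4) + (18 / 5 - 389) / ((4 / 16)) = -2809627 / 1820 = -1543.75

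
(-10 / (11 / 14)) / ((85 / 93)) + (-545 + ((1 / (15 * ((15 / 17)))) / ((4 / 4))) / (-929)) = -21847087154 / 39087675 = -558.93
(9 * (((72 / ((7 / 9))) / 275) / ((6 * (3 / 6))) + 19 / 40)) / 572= 81387 / 8808800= 0.01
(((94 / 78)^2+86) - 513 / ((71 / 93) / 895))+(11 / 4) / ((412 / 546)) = -53507416873187 / 88984584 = -601311.09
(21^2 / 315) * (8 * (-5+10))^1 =56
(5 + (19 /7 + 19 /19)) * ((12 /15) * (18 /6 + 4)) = 244 /5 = 48.80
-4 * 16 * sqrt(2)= -64 * sqrt(2)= -90.51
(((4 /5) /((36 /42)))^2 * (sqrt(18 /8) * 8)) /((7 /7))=784 /75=10.45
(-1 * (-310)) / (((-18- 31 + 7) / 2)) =-310 / 21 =-14.76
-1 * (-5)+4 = 9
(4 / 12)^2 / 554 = 1 / 4986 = 0.00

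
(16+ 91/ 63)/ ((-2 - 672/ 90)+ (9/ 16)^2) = -200960/ 105411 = -1.91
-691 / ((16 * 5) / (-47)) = 32477 / 80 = 405.96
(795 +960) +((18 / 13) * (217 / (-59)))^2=1047704031 / 588289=1780.93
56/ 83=0.67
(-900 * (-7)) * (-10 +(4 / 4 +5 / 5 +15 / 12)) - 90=-42615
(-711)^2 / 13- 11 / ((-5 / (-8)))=2526461 / 65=38868.63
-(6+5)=-11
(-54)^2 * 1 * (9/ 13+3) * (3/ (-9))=-46656/ 13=-3588.92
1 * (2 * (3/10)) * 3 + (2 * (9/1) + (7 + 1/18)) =26.86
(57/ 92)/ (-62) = -57/ 5704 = -0.01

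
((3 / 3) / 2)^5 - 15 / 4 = -119 / 32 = -3.72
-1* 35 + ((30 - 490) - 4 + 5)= -494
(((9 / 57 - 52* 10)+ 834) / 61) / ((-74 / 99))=-590931 / 85766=-6.89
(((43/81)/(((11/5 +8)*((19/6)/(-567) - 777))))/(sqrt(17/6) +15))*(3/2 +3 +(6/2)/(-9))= -0.00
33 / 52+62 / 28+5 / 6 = 4021 / 1092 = 3.68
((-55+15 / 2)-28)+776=1401 / 2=700.50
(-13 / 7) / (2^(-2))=-52 / 7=-7.43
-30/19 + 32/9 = 338/171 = 1.98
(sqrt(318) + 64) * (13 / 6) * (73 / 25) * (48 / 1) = 7592 * sqrt(318) / 25 + 485888 / 25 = 24850.91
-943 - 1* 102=-1045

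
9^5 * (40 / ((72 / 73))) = 2394765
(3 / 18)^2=1 / 36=0.03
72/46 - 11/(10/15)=-687/46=-14.93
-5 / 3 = -1.67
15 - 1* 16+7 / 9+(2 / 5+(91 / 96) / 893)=229973 / 1285920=0.18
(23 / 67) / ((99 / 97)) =2231 / 6633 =0.34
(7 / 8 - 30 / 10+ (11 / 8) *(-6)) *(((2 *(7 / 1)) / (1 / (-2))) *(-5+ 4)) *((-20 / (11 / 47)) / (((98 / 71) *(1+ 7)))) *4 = 1384855 / 154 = 8992.56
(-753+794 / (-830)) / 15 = -312892 / 6225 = -50.26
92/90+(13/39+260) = 11761/45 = 261.36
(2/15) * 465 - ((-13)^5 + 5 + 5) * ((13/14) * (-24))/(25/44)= -2548475662/175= -14562718.07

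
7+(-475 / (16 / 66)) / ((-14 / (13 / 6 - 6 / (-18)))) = 79943 / 224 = 356.89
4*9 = 36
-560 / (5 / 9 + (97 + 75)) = -5040 / 1553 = -3.25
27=27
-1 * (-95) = 95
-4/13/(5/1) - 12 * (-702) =547556/65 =8423.94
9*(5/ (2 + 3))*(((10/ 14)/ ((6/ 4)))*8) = 240/ 7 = 34.29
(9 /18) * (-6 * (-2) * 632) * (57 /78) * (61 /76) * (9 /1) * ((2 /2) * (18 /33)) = 1561356 /143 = 10918.57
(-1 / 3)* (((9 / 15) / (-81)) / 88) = 1 / 35640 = 0.00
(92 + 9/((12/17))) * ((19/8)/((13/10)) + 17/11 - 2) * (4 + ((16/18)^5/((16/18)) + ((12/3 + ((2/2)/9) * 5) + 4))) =28442266795/15011568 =1894.69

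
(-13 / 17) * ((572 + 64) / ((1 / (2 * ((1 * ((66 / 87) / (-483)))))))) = 121264 / 79373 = 1.53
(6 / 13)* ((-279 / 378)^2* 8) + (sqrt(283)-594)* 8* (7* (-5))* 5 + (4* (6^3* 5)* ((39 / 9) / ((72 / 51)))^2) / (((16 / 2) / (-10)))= 11935738627 / 15288-1400* sqrt(283)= 757174.32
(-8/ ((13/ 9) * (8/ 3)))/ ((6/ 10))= -45/ 13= -3.46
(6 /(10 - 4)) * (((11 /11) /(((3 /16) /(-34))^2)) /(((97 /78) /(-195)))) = -500131840 /97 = -5155998.35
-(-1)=1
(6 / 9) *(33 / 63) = 22 / 63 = 0.35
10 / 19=0.53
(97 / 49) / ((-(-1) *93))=0.02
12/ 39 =4/ 13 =0.31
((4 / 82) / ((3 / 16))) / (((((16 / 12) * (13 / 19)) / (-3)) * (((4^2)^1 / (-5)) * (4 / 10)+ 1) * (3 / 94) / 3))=1071600 / 3731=287.22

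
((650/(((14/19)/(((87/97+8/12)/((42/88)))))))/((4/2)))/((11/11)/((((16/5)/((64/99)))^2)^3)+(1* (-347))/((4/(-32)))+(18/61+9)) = 56347090049348777250/108613047589093431937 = 0.52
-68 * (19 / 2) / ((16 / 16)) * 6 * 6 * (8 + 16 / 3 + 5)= -426360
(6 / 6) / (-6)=-1 / 6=-0.17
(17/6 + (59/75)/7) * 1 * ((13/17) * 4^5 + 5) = 2321.40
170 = 170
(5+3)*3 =24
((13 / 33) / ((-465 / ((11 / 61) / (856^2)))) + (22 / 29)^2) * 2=30178450230347 / 26219087451360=1.15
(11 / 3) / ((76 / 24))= 22 / 19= 1.16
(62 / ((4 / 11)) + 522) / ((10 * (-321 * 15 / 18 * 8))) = -277 / 8560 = -0.03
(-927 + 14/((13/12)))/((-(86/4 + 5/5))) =7922/195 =40.63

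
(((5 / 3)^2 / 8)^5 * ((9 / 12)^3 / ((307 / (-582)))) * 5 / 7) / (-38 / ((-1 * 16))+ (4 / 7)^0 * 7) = -189453125 / 616020443136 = -0.00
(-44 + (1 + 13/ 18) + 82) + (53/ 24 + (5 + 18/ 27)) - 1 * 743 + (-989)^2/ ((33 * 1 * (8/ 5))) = 1765132/ 99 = 17829.62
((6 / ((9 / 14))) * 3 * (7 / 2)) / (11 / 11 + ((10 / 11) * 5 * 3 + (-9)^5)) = -539 / 324689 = -0.00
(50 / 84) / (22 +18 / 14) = 25 / 978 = 0.03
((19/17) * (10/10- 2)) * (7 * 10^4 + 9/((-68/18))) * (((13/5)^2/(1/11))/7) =-84061118999/101150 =-831054.07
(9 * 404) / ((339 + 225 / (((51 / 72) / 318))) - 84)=20604 / 573845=0.04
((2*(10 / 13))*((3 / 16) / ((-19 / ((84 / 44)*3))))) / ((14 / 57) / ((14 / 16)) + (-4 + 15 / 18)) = 0.03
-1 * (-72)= 72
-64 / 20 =-16 / 5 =-3.20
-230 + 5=-225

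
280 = 280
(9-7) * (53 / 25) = 106 / 25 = 4.24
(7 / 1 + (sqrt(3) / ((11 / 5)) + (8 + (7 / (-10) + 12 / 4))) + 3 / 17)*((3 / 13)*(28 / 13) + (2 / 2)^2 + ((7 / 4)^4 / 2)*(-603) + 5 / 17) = -51612.47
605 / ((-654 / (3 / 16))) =-605 / 3488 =-0.17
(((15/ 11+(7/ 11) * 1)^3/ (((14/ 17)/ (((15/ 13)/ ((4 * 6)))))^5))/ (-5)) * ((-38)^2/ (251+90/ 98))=-320355235625/ 51512986555383808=-0.00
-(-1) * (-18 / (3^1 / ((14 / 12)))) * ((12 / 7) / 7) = -12 / 7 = -1.71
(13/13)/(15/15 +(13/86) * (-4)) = 43/17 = 2.53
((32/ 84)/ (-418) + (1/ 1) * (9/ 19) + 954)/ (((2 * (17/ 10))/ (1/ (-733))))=-20945905/ 54691329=-0.38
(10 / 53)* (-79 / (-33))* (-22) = -1580 / 159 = -9.94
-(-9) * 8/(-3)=-24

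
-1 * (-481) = 481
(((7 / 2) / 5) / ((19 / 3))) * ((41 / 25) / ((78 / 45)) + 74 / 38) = 150087 / 469300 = 0.32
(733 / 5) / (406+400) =733 / 4030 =0.18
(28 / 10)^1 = 14 / 5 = 2.80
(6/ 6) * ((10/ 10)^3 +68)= 69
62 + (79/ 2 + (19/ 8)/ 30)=24379/ 240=101.58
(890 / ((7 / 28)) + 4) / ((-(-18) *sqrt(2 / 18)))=594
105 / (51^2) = 35 / 867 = 0.04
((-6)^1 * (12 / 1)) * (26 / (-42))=312 / 7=44.57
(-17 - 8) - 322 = -347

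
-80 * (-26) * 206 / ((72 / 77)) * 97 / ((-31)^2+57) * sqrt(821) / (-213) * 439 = -87808700980 * sqrt(821) / 975753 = -2578512.47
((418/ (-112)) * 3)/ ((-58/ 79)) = 49533/ 3248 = 15.25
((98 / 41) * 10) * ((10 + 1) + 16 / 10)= 12348 / 41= 301.17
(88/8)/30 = 11/30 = 0.37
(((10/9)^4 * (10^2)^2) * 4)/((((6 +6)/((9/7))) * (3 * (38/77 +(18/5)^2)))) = 13750000000/84958389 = 161.84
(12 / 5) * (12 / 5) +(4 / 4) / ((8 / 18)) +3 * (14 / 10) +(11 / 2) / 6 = 1969 / 150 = 13.13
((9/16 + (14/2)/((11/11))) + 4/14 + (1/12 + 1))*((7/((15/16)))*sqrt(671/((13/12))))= 6002*sqrt(26169)/585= 1659.72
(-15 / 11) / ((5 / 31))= -93 / 11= -8.45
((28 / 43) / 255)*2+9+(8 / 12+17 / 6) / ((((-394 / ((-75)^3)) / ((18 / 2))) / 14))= 2040042888329 / 4320210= 472209.20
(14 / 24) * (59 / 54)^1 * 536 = 27671 / 81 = 341.62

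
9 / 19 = 0.47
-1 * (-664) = 664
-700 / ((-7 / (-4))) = -400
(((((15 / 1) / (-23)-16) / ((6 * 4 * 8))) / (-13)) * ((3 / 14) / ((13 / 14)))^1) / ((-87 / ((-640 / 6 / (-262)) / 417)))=-1915 / 110838947778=-0.00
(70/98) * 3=15/7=2.14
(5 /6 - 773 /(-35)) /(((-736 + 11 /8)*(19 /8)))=-154016 /11724615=-0.01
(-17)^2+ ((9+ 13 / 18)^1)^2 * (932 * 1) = 7159034 / 81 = 88383.14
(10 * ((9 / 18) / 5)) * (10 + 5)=15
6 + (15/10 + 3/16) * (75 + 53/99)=11745/88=133.47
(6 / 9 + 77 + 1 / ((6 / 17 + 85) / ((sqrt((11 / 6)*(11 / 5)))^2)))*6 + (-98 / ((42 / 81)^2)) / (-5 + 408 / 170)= 114399537 / 188630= 606.48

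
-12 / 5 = -2.40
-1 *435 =-435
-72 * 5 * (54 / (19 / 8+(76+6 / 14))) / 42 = -8640 / 1471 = -5.87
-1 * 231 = -231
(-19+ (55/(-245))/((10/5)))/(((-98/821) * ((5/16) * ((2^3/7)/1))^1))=1537733/3430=448.32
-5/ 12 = -0.42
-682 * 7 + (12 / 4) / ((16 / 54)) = -38111 / 8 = -4763.88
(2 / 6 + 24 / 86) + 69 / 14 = 10007 / 1806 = 5.54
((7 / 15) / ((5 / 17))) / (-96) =-119 / 7200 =-0.02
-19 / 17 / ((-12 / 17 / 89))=1691 / 12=140.92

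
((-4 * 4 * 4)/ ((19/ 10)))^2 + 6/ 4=820283/ 722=1136.13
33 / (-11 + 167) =11 / 52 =0.21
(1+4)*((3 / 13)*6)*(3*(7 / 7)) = 270 / 13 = 20.77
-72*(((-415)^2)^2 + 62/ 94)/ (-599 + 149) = 5576352717624/ 1175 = 4745832100.11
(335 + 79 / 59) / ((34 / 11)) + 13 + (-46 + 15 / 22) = 1687991 / 22066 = 76.50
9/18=1/2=0.50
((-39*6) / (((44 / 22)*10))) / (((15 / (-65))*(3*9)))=169 / 90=1.88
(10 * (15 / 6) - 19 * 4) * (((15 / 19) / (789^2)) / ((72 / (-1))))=85 / 94623192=0.00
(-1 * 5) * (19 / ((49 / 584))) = -55480 / 49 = -1132.24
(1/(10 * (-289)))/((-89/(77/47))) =0.00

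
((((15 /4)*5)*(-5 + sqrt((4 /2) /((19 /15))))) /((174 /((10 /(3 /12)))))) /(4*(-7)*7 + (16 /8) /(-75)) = 46875 /426358 - 9375*sqrt(570) /8100802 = 0.08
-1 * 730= -730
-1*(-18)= 18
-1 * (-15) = 15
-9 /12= -3 /4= -0.75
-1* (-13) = 13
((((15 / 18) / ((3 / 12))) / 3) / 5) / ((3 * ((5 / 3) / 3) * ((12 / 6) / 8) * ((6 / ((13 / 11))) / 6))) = 104 / 165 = 0.63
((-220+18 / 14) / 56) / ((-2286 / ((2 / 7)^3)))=0.00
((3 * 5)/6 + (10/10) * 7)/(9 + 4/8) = 1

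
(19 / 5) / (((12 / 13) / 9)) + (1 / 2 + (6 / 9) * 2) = 2333 / 60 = 38.88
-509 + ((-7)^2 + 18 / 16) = -3671 / 8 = -458.88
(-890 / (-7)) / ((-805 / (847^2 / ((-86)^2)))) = -1303049 / 85054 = -15.32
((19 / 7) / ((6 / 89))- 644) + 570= -1417 / 42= -33.74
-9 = -9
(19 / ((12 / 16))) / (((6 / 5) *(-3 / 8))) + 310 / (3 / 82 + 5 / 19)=12330620 / 12609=977.92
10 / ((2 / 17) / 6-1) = -51 / 5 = -10.20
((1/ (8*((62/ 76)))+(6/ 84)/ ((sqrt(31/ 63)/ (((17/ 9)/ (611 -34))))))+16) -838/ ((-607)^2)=17*sqrt(217)/ 751254+737899435/ 45687676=16.15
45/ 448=0.10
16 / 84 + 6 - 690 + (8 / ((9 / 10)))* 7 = -39160 / 63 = -621.59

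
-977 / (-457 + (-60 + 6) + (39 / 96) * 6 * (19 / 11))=171952 / 89195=1.93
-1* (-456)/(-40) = -57/5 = -11.40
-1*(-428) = 428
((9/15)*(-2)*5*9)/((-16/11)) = 297/8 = 37.12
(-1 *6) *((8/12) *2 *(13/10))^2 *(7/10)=-4732/375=-12.62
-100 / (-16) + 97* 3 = 1189 / 4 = 297.25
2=2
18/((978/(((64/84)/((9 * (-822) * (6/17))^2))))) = 289/140506629669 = 0.00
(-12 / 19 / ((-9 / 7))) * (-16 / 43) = -448 / 2451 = -0.18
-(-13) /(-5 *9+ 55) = 13 /10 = 1.30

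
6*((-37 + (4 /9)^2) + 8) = -4666 /27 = -172.81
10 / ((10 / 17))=17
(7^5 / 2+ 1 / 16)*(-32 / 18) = -14939.67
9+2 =11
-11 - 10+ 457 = 436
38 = 38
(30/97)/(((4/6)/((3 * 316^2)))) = 13480560/97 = 138974.85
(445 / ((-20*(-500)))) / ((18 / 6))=89 / 6000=0.01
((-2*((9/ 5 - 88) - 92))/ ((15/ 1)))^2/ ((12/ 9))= 423.40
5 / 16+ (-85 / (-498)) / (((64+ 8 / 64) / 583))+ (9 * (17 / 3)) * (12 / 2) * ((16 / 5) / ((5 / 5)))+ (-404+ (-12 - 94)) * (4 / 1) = -10821221743 / 10218960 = -1058.94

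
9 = 9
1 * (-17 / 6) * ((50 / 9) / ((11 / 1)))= -1.43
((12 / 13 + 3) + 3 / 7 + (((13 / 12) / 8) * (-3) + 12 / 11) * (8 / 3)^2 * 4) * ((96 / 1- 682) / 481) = -125786072 / 4333329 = -29.03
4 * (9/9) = 4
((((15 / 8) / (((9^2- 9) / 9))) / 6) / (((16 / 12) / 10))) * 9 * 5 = 3375 / 256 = 13.18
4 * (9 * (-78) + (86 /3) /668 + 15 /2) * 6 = -2783384 /167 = -16666.97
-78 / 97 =-0.80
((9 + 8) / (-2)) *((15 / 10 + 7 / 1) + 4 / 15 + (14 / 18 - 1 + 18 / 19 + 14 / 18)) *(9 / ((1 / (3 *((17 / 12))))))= -5075129 / 1520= -3338.90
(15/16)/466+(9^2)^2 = 48918831/7456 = 6561.00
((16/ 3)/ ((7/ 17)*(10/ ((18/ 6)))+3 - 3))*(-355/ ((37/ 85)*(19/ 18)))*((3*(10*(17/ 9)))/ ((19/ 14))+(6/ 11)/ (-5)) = -128588140896/ 1028489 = -125026.27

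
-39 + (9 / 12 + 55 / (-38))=-3017 / 76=-39.70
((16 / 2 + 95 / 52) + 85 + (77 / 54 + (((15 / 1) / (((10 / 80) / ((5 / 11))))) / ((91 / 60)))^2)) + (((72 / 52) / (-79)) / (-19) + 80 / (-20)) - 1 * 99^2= -1366922770348049 / 162432378108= -8415.33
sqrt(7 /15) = sqrt(105) /15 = 0.68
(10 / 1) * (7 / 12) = 35 / 6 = 5.83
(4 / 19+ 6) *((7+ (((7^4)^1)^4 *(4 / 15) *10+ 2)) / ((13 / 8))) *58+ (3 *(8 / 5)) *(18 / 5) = 363913882909396068112 / 18525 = 19644474111168478.71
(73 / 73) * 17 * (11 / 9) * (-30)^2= 18700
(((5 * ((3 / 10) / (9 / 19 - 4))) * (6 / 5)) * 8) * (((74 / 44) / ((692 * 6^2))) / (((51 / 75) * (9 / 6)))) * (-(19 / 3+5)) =3515 / 1147509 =0.00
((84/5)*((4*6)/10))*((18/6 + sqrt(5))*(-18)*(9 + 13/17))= -9035712/425 - 3011904*sqrt(5)/425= -37107.14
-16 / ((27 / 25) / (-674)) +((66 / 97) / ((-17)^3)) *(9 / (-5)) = 642404244038 / 64335735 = 9985.19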